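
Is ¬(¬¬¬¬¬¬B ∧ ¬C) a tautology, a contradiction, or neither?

neither

¬(¬¬¬¬¬¬B ∧ ¬C)
= ¬(¬¬¬¬B ∧ ¬C)   — double negation
= ¬¬¬B ∨ C   — De Morgan
= ¬B ∨ C   — double negation
This depends on B, C, so it is not a constant.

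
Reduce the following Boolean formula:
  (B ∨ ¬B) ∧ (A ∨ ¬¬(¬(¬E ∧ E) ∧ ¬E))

(B ∨ ¬B) ∧ (A ∨ ¬¬(¬(¬E ∧ E) ∧ ¬E))
= A ∨ ¬¬(¬(¬E ∧ E) ∧ ¬E)   [complement / identity]
= A ∨ ¬(¬E ∧ E ∨ E)   [De Morgan]
= A ∨ ¬E   [complement / identity]

A ∨ ¬E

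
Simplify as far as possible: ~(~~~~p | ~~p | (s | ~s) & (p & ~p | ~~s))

~(~~~~p | ~~p | (s | ~s) & (p & ~p | ~~s))
= ~(~~p | ~~p | (s | ~s) & (p & ~p | ~~s))   (double negation)
= ~(~~p | ~~p | (s | ~s) & ~~s)   (complement / identity)
= ~(~~p | ~~p | ~~s)   (complement / identity)
= ~(~~p | ~~s)   (idempotence)
= ~p & ~s   (De Morgan)

~p & ~s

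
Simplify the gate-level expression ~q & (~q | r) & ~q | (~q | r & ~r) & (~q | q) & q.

~q & (~q | r) & ~q | (~q | r & ~r) & (~q | q) & q
= ~q & (~q | r) & ~q | ~q & (~q | q) & q   (complement / identity)
= ~q & ~q | ~q & (~q | q) & q   (absorption)
= ~q & ~q | ~q & q   (complement / identity)
= ~q   (distribution)

~q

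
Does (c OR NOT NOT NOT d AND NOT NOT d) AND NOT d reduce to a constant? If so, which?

no

(c OR NOT NOT NOT d AND NOT NOT d) AND NOT d
= (c OR NOT NOT NOT d AND d) AND NOT d   — double negation
= (c OR NOT d AND d) AND NOT d   — double negation
= c AND NOT d   — complement / identity
This depends on c, d, so it is not a constant.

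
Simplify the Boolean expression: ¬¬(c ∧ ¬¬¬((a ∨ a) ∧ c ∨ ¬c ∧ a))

c ∧ ¬a

¬¬(c ∧ ¬¬¬((a ∨ a) ∧ c ∨ ¬c ∧ a))
= ¬¬(c ∧ ¬¬¬(a ∧ c ∨ ¬c ∧ a))   — idempotence
= c ∧ ¬¬¬(a ∧ c ∨ ¬c ∧ a)   — double negation
= c ∧ ¬¬¬a   — distribution
= c ∧ ¬a   — double negation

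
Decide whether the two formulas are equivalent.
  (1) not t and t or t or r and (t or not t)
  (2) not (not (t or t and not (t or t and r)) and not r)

Yes

E1: not t and t or t or r and (t or not t)
    = not t and t or t or r   — complement / identity
    = t or r   — complement / identity
E2: not (not (t or t and not (t or t and r)) and not r)
    = not (not (t or t and not t) and not r)   — absorption
    = t or t and not t or r   — De Morgan
    = t or r   — complement / identity
Both reduce to t or r, so they are equivalent.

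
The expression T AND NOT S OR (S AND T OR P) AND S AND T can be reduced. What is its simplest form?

T

T AND NOT S OR (S AND T OR P) AND S AND T
= T AND NOT S OR S AND T   — absorption
= T   — distribution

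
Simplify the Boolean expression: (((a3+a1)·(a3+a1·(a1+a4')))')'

a3+a1

(((a3+a1)·(a3+a1·(a1+a4')))')'
= (((a3+a1)·(a3+a1))')'   (absorption)
= (a3+a1)·(a3+a1)   (double negation)
= a3+a1   (idempotence)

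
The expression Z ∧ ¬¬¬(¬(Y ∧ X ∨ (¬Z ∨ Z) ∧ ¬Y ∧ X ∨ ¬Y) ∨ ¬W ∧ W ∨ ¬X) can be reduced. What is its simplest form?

Z ∧ ¬¬¬(¬(Y ∧ X ∨ (¬Z ∨ Z) ∧ ¬Y ∧ X ∨ ¬Y) ∨ ¬W ∧ W ∨ ¬X)
= Z ∧ ¬¬¬(¬(Y ∧ X ∨ ¬Y ∧ X ∨ ¬Y) ∨ ¬W ∧ W ∨ ¬X)   (complement / identity)
= Z ∧ ¬¬¬(¬(Y ∧ X ∨ ¬Y ∧ X ∨ ¬Y) ∨ ¬X)   (complement / identity)
= Z ∧ ¬¬¬(¬(X ∨ ¬Y) ∨ ¬X)   (distribution)
= Z ∧ ¬¬((X ∨ ¬Y) ∧ X)   (De Morgan)
= Z ∧ ¬¬X   (absorption)
= Z ∧ X   (double negation)

Z ∧ X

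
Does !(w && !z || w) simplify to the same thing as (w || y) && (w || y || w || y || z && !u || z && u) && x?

No

E1: !(w && !z || w)
    = !w
E2: (w || y) && (w || y || w || y || z && !u || z && u) && x
    = (w || y) && (w || y || z && !u || z && u) && x
    = (w || y) && (w || y || z) && x
    = (w || y) && x
These differ: at u=0, w=1, x=1, y=0, z=0, E1 = 0 but E2 = 1.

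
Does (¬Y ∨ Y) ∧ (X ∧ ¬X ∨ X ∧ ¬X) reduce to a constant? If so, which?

yes, False

(¬Y ∨ Y) ∧ (X ∧ ¬X ∨ X ∧ ¬X)
= X ∧ ¬X ∨ X ∧ ¬X   — complement / identity
= X ∧ ¬X   — idempotence
= False   — complement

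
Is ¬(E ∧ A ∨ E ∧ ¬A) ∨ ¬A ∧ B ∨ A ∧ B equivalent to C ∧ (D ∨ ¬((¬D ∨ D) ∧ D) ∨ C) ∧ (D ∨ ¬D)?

No

E1: ¬(E ∧ A ∨ E ∧ ¬A) ∨ ¬A ∧ B ∨ A ∧ B
    = ¬E ∨ ¬A ∧ B ∨ A ∧ B   [distribution]
    = ¬E ∨ B   [distribution]
E2: C ∧ (D ∨ ¬((¬D ∨ D) ∧ D) ∨ C) ∧ (D ∨ ¬D)
    = C ∧ (D ∨ ¬D ∨ C) ∧ (D ∨ ¬D)   [complement / identity]
    = C ∧ (D ∨ ¬D)   [absorption]
    = C   [complement / identity]
These differ: at A=0, B=1, C=0, D=0, E=0, E1 = 1 but E2 = 0.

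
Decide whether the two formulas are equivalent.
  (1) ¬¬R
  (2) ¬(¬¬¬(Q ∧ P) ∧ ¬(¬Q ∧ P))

E1: ¬¬R
    = R   — double negation
E2: ¬(¬¬¬(Q ∧ P) ∧ ¬(¬Q ∧ P))
    = ¬¬(Q ∧ P) ∨ ¬Q ∧ P   — De Morgan
    = Q ∧ P ∨ ¬Q ∧ P   — double negation
    = P   — distribution
These differ: at P=0, Q=0, R=1, E1 = 1 but E2 = 0.

No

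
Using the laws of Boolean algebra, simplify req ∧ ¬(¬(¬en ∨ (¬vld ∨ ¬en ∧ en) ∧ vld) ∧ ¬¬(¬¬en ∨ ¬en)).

req ∧ ¬(¬(¬en ∨ (¬vld ∨ ¬en ∧ en) ∧ vld) ∧ ¬¬(¬¬en ∨ ¬en))
= req ∧ ¬(¬(¬en ∨ (¬vld ∨ ¬en ∧ en) ∧ vld) ∧ ¬(¬en ∧ en))   [De Morgan]
= req ∧ (¬en ∨ (¬vld ∨ ¬en ∧ en) ∧ vld ∨ ¬en ∧ en)   [De Morgan]
= req ∧ (¬en ∨ ¬vld ∧ vld ∨ ¬en ∧ en)   [complement / identity]
= req ∧ (¬en ∨ ¬en ∧ en)   [complement / identity]
= req ∧ ¬en   [complement / identity]

req ∧ ¬en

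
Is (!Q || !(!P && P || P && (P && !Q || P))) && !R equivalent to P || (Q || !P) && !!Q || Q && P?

No

E1: (!Q || !(!P && P || P && (P && !Q || P))) && !R
    = (!Q || !(!P && P || P && P)) && !R   (absorption)
    = (!Q || !P) && !R   (distribution)
E2: P || (Q || !P) && !!Q || Q && P
    = P || (Q || !P) && Q || Q && P   (double negation)
    = P || Q || Q && P   (absorption)
    = P || Q   (absorption)
These differ: at P=1, Q=1, R=1, E1 = 0 but E2 = 1.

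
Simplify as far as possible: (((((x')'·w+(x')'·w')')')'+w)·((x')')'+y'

x'+y'

(((((x')'·w+(x')'·w')')')'+w)·((x')')'+y'
= (((((x')')')')'+w)·((x')')'+y'   (distribution)
= (((x')')'+w)·((x')')'+y'   (double negation)
= ((x')')'+y'   (absorption)
= x'+y'   (double negation)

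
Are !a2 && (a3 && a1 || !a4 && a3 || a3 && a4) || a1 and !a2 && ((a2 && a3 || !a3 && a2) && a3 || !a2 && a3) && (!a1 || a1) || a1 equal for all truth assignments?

E1: !a2 && (a3 && a1 || !a4 && a3 || a3 && a4) || a1
    = !a2 && (a3 && a1 || a3) || a1   (distribution)
    = !a2 && a3 || a1   (absorption)
E2: !a2 && ((a2 && a3 || !a3 && a2) && a3 || !a2 && a3) && (!a1 || a1) || a1
    = !a2 && ((a2 && a3 || !a3 && a2) && a3 || !a2 && a3) || a1   (complement / identity)
    = !a2 && (a2 && a3 || !a2 && a3) || a1   (distribution)
    = !a2 && a3 || a1   (distribution)
Both reduce to !a2 && a3 || a1, so they are equivalent.

Yes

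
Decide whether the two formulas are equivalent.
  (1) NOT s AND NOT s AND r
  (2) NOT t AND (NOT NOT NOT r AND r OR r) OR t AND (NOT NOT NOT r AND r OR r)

No

E1: NOT s AND NOT s AND r
    = NOT s AND r   [idempotence]
E2: NOT t AND (NOT NOT NOT r AND r OR r) OR t AND (NOT NOT NOT r AND r OR r)
    = NOT NOT NOT r AND r OR r   [distribution]
    = NOT r AND r OR r   [double negation]
    = r   [complement / identity]
These differ: at r=1, s=1, t=0, E1 = 0 but E2 = 1.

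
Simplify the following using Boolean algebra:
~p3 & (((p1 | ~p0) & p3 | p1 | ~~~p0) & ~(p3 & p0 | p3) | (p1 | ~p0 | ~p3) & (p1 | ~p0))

~p3 & (p1 | ~p0)

~p3 & (((p1 | ~p0) & p3 | p1 | ~~~p0) & ~(p3 & p0 | p3) | (p1 | ~p0 | ~p3) & (p1 | ~p0))
= ~p3 & (((p1 | ~p0) & p3 | p1 | ~p0) & ~(p3 & p0 | p3) | (p1 | ~p0 | ~p3) & (p1 | ~p0))   — double negation
= ~p3 & (((p1 | ~p0) & p3 | p1 | ~p0) & ~p3 | (p1 | ~p0 | ~p3) & (p1 | ~p0))   — absorption
= ~p3 & (((p1 | ~p0) & p3 | p1 | ~p0) & ~p3 | p1 | ~p0)   — absorption
= ~p3 & ((p1 | ~p0) & ~p3 | p1 | ~p0)   — absorption
= ~p3 & (p1 | ~p0)   — absorption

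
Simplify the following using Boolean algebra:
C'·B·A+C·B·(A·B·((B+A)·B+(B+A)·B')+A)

B·A

C'·B·A+C·B·(A·B·((B+A)·B+(B+A)·B')+A)
= C'·B·A+C·B·(A·B·(B+A)+A)   [distribution]
= C'·B·A+C·B·(A·B+A)   [absorption]
= C'·B·A+C·B·A   [absorption]
= (C'·B+C·B)·A   [distribution]
= B·A   [distribution]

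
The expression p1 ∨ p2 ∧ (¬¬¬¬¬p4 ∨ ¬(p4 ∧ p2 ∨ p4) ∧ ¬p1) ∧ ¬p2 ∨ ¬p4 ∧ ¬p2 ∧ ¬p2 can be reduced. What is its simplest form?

p1 ∨ p2 ∧ (¬¬¬¬¬p4 ∨ ¬(p4 ∧ p2 ∨ p4) ∧ ¬p1) ∧ ¬p2 ∨ ¬p4 ∧ ¬p2 ∧ ¬p2
= p1 ∨ p2 ∧ (¬¬¬¬¬p4 ∨ ¬p4 ∧ ¬p1) ∧ ¬p2 ∨ ¬p4 ∧ ¬p2 ∧ ¬p2   [absorption]
= p1 ∨ p2 ∧ (¬¬¬p4 ∨ ¬p4 ∧ ¬p1) ∧ ¬p2 ∨ ¬p4 ∧ ¬p2 ∧ ¬p2   [double negation]
= p1 ∨ p2 ∧ (¬p4 ∨ ¬p4 ∧ ¬p1) ∧ ¬p2 ∨ ¬p4 ∧ ¬p2 ∧ ¬p2   [double negation]
= p1 ∨ p2 ∧ ¬p4 ∧ ¬p2 ∨ ¬p4 ∧ ¬p2 ∧ ¬p2   [absorption]
= p1 ∨ ¬p4 ∧ ¬p2   [distribution]

p1 ∨ ¬p4 ∧ ¬p2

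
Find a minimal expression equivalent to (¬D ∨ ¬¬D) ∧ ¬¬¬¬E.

(¬D ∨ ¬¬D) ∧ ¬¬¬¬E
= (¬D ∨ D) ∧ ¬¬¬¬E
= ¬¬¬¬E
= ¬¬E
= E

E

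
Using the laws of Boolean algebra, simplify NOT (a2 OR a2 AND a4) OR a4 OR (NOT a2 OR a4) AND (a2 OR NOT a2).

NOT (a2 OR a2 AND a4) OR a4 OR (NOT a2 OR a4) AND (a2 OR NOT a2)
= NOT (a2 OR a2 AND a4) OR a4 OR NOT a2 OR a4   [complement / identity]
= NOT a2 OR a4 OR NOT a2 OR a4   [absorption]
= NOT a2 OR a4   [idempotence]

NOT a2 OR a4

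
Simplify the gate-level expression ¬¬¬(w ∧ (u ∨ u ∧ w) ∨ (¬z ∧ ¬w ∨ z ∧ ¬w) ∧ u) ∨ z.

¬u ∨ z

¬¬¬(w ∧ (u ∨ u ∧ w) ∨ (¬z ∧ ¬w ∨ z ∧ ¬w) ∧ u) ∨ z
= ¬¬¬(w ∧ u ∨ (¬z ∧ ¬w ∨ z ∧ ¬w) ∧ u) ∨ z   (absorption)
= ¬¬¬(w ∧ u ∨ ¬w ∧ u) ∨ z   (distribution)
= ¬¬¬u ∨ z   (distribution)
= ¬u ∨ z   (double negation)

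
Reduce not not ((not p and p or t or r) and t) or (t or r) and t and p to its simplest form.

t

not not ((not p and p or t or r) and t) or (t or r) and t and p
= not not ((t or r) and t) or (t or r) and t and p
= (t or r) and t or (t or r) and t and p
= (t or r) and t
= t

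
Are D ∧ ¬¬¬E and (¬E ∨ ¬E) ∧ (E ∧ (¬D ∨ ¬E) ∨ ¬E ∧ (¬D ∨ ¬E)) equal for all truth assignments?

E1: D ∧ ¬¬¬E
    = D ∧ ¬E   (double negation)
E2: (¬E ∨ ¬E) ∧ (E ∧ (¬D ∨ ¬E) ∨ ¬E ∧ (¬D ∨ ¬E))
    = (¬E ∨ ¬E) ∧ (¬D ∨ ¬E)   (distribution)
    = ¬E ∧ ¬D ∨ ¬E   (distribution)
    = ¬E   (absorption)
These differ: at D=0, E=0, E1 = 0 but E2 = 1.

No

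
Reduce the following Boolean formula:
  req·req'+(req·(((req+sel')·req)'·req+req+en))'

req'

req·req'+(req·(((req+sel')·req)'·req+req+en))'
= (req·(((req+sel')·req)'·req+req+en))'   (complement / identity)
= (req·(req'·req+req+en))'   (absorption)
= (req·(req+en))'   (complement / identity)
= req'   (absorption)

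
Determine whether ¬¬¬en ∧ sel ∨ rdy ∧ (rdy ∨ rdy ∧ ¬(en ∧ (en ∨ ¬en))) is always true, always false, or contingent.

¬¬¬en ∧ sel ∨ rdy ∧ (rdy ∨ rdy ∧ ¬(en ∧ (en ∨ ¬en)))
= ¬en ∧ sel ∨ rdy ∧ (rdy ∨ rdy ∧ ¬(en ∧ (en ∨ ¬en)))   — double negation
= ¬en ∧ sel ∨ rdy ∧ (rdy ∨ rdy ∧ ¬en)   — complement / identity
= ¬en ∧ sel ∨ rdy ∧ rdy   — absorption
= ¬en ∧ sel ∨ rdy   — idempotence
This depends on en, rdy, sel, so it is not a constant.

contingent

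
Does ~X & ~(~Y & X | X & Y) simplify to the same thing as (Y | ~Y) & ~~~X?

E1: ~X & ~(~Y & X | X & Y)
    = ~X & ~X   — distribution
    = ~X   — idempotence
E2: (Y | ~Y) & ~~~X
    = ~~~X   — complement / identity
    = ~X   — double negation
Both reduce to ~X, so they are equivalent.

Yes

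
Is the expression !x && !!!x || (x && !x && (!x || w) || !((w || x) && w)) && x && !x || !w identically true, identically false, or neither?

!x && !!!x || (x && !x && (!x || w) || !((w || x) && w)) && x && !x || !w
= !x && !!!x || (x && !x && (!x || w) || !w) && x && !x || !w   [absorption]
= !x && !!!x || (x && !x || !w) && x && !x || !w   [absorption]
= !x && !x || (x && !x || !w) && x && !x || !w   [double negation]
= !x && !x || x && !x || !w   [absorption]
= !x || !w   [distribution]
This depends on w, x, so it is not a constant.

neither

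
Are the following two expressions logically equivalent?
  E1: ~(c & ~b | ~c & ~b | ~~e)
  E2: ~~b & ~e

E1: ~(c & ~b | ~c & ~b | ~~e)
    = ~(~b | ~~e)
    = b & ~e
E2: ~~b & ~e
    = b & ~e
Both reduce to b & ~e, so they are equivalent.

Yes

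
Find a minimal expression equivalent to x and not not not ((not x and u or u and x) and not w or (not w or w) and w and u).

x and not u

x and not not not ((not x and u or u and x) and not w or (not w or w) and w and u)
= x and not ((not x and u or u and x) and not w or (not w or w) and w and u)   — double negation
= x and not ((not x and u or u and x) and not w or w and u)   — complement / identity
= x and not (u and not w or w and u)   — distribution
= x and not u   — distribution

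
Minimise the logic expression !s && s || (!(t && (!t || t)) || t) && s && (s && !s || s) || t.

s || t

!s && s || (!(t && (!t || t)) || t) && s && (s && !s || s) || t
= !s && s || (!t || t) && s && (s && !s || s) || t   — complement / identity
= !s && s || (!t || t) && s && s || t   — complement / identity
= !s && s || s && s || t   — complement / identity
= s || t   — distribution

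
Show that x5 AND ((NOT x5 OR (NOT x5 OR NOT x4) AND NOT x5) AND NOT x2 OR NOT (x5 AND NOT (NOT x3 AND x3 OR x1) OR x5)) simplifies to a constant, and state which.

FALSE

x5 AND ((NOT x5 OR (NOT x5 OR NOT x4) AND NOT x5) AND NOT x2 OR NOT (x5 AND NOT (NOT x3 AND x3 OR x1) OR x5))
= x5 AND ((NOT x5 OR NOT x5) AND NOT x2 OR NOT (x5 AND NOT (NOT x3 AND x3 OR x1) OR x5))   (absorption)
= x5 AND ((NOT x5 OR NOT x5) AND NOT x2 OR NOT (x5 AND NOT x1 OR x5))   (complement / identity)
= x5 AND (NOT x5 AND NOT x2 OR NOT (x5 AND NOT x1 OR x5))   (idempotence)
= x5 AND (NOT x5 AND NOT x2 OR NOT x5)   (absorption)
= x5 AND NOT x5   (absorption)
= FALSE   (complement)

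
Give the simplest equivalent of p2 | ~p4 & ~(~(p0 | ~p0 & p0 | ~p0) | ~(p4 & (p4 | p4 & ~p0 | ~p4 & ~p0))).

p2

p2 | ~p4 & ~(~(p0 | ~p0 & p0 | ~p0) | ~(p4 & (p4 | p4 & ~p0 | ~p4 & ~p0)))
= p2 | ~p4 & ~(~(p0 | ~p0 & p0 | ~p0) | ~(p4 & (p4 | ~p0)))   (distribution)
= p2 | ~p4 & ~(~(p0 | ~p0) | ~(p4 & (p4 | ~p0)))   (complement / identity)
= p2 | ~p4 & ~(~(p0 | ~p0) | ~p4)   (absorption)
= p2 | ~p4 & (p0 | ~p0) & p4   (De Morgan)
= p2 | ~p4 & p4   (complement / identity)
= p2   (complement / identity)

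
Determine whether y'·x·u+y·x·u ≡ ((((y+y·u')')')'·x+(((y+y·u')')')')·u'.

No

E1: y'·x·u+y·x·u
    = x·u   (distribution)
E2: ((((y+y·u')')')'·x+(((y+y·u')')')')·u'
    = (((y+y·u')')')'·u'   (absorption)
    = ((y')')'·u'   (absorption)
    = y'·u'   (double negation)
These differ: at u=0, x=1, y=0, E1 = 0 but E2 = 1.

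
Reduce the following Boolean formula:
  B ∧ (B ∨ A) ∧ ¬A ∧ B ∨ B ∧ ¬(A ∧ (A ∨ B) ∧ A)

B ∧ ¬A

B ∧ (B ∨ A) ∧ ¬A ∧ B ∨ B ∧ ¬(A ∧ (A ∨ B) ∧ A)
= B ∧ (B ∨ A) ∧ ¬A ∧ B ∨ B ∧ ¬(A ∧ A)   — absorption
= B ∧ (B ∨ A) ∧ ¬A ∧ B ∨ B ∧ ¬A   — idempotence
= B ∧ ¬A ∧ B ∨ B ∧ ¬A   — absorption
= B ∧ ¬A   — absorption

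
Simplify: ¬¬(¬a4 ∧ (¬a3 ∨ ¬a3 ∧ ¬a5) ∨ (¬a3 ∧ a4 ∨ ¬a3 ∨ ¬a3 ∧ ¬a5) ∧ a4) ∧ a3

¬¬(¬a4 ∧ (¬a3 ∨ ¬a3 ∧ ¬a5) ∨ (¬a3 ∧ a4 ∨ ¬a3 ∨ ¬a3 ∧ ¬a5) ∧ a4) ∧ a3
= ¬¬(¬a4 ∧ (¬a3 ∨ ¬a3 ∧ ¬a5) ∨ (¬a3 ∨ ¬a3 ∧ ¬a5) ∧ a4) ∧ a3
= ¬¬(¬a3 ∨ ¬a3 ∧ ¬a5) ∧ a3
= ¬¬¬a3 ∧ a3
= ¬a3 ∧ a3
= False

False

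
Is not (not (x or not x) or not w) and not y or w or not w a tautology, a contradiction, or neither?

tautology

not (not (x or not x) or not w) and not y or w or not w
= (x or not x) and w and not y or w or not w   (De Morgan)
= w and not y or w or not w   (complement / identity)
= w or not w   (absorption)
= True   (complement)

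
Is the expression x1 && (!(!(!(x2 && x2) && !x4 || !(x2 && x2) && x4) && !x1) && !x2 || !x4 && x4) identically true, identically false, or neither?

neither

x1 && (!(!(!(x2 && x2) && !x4 || !(x2 && x2) && x4) && !x1) && !x2 || !x4 && x4)
= x1 && !(!(!(x2 && x2) && !x4 || !(x2 && x2) && x4) && !x1) && !x2   — complement / identity
= x1 && !(!!(x2 && x2) && !x1) && !x2   — distribution
= x1 && !(!!x2 && !x1) && !x2   — idempotence
= x1 && (!x2 || x1) && !x2   — De Morgan
= x1 && !x2   — absorption
This depends on x1, x2, so it is not a constant.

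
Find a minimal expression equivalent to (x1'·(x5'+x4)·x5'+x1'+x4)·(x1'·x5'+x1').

x1'

(x1'·(x5'+x4)·x5'+x1'+x4)·(x1'·x5'+x1')
= (x1'·x5'+x1'+x4)·(x1'·x5'+x1')   [absorption]
= x1'·x5'+x1'   [absorption]
= x1'   [absorption]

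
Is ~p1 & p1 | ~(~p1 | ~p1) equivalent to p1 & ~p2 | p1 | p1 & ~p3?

E1: ~p1 & p1 | ~(~p1 | ~p1)
    = ~p1 & p1 | p1 & p1   — De Morgan
    = p1   — distribution
E2: p1 & ~p2 | p1 | p1 & ~p3
    = p1 | p1 & ~p3   — absorption
    = p1   — absorption
Both reduce to p1, so they are equivalent.

Yes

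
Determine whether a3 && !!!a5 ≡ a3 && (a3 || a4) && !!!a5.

E1: a3 && !!!a5
    = a3 && !a5
E2: a3 && (a3 || a4) && !!!a5
    = a3 && !!!a5
    = a3 && !a5
Both reduce to a3 && !a5, so they are equivalent.

Yes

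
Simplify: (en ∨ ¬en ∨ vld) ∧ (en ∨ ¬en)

(en ∨ ¬en ∨ vld) ∧ (en ∨ ¬en)
= en ∨ ¬en   (absorption)
= True   (complement)

True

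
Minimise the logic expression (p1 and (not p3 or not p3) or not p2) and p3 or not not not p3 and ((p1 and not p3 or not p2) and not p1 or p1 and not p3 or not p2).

(p1 and (not p3 or not p3) or not p2) and p3 or not not not p3 and ((p1 and not p3 or not p2) and not p1 or p1 and not p3 or not p2)
= (p1 and not p3 or not p2) and p3 or not not not p3 and ((p1 and not p3 or not p2) and not p1 or p1 and not p3 or not p2)   — idempotence
= (p1 and not p3 or not p2) and p3 or not p3 and ((p1 and not p3 or not p2) and not p1 or p1 and not p3 or not p2)   — double negation
= (p1 and not p3 or not p2) and p3 or not p3 and (p1 and not p3 or not p2)   — absorption
= p1 and not p3 or not p2   — distribution

p1 and not p3 or not p2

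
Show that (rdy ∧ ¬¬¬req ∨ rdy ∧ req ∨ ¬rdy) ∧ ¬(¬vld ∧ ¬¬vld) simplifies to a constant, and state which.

(rdy ∧ ¬¬¬req ∨ rdy ∧ req ∨ ¬rdy) ∧ ¬(¬vld ∧ ¬¬vld)
= (rdy ∧ ¬req ∨ rdy ∧ req ∨ ¬rdy) ∧ ¬(¬vld ∧ ¬¬vld)   [double negation]
= (rdy ∨ ¬rdy) ∧ ¬(¬vld ∧ ¬¬vld)   [distribution]
= (rdy ∨ ¬rdy) ∧ (vld ∨ ¬vld)   [De Morgan]
= rdy ∨ ¬rdy   [complement / identity]
= True   [complement]

True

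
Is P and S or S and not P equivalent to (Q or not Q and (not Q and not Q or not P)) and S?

E1: P and S or S and not P
    = S   [distribution]
E2: (Q or not Q and (not Q and not Q or not P)) and S
    = (Q or not Q and (not Q or not P)) and S   [idempotence]
    = (Q or not Q) and S   [absorption]
    = S   [complement / identity]
Both reduce to S, so they are equivalent.

Yes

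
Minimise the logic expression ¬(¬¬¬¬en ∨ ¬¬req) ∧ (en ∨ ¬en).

¬(¬¬¬¬en ∨ ¬¬req) ∧ (en ∨ ¬en)
= ¬(¬¬¬¬en ∨ ¬¬req)   — complement / identity
= ¬¬¬en ∧ ¬req   — De Morgan
= ¬en ∧ ¬req   — double negation

¬en ∧ ¬req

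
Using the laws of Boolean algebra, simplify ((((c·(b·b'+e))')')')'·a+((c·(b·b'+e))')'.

((((c·(b·b'+e))')')')'·a+((c·(b·b'+e))')'
= ((c·(b·b'+e))')'·a+((c·(b·b'+e))')'   (double negation)
= ((c·(b·b'+e))')'   (absorption)
= ((c·e)')'   (complement / identity)
= c·e   (double negation)

c·e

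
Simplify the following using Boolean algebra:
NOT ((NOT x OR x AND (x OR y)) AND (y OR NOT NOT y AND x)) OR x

NOT y OR x

NOT ((NOT x OR x AND (x OR y)) AND (y OR NOT NOT y AND x)) OR x
= NOT ((NOT x OR x) AND (y OR NOT NOT y AND x)) OR x   (absorption)
= NOT ((NOT x OR x) AND (y OR y AND x)) OR x   (double negation)
= NOT ((NOT x OR x) AND y) OR x   (absorption)
= NOT y OR x   (complement / identity)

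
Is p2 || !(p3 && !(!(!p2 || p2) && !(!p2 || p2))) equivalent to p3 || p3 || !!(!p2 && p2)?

E1: p2 || !(p3 && !(!(!p2 || p2) && !(!p2 || p2)))
    = p2 || !(p3 && (!p2 || p2 || !p2 || p2))   — De Morgan
    = p2 || !(p3 && (!p2 || p2))   — idempotence
    = p2 || !p3   — complement / identity
E2: p3 || p3 || !!(!p2 && p2)
    = p3 || p3 || !p2 && p2   — double negation
    = p3 || p3   — complement / identity
    = p3   — idempotence
These differ: at p2=0, p3=0, E1 = 1 but E2 = 0.

No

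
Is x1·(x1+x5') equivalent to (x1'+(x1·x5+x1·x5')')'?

E1: x1·(x1+x5')
    = x1
E2: (x1'+(x1·x5+x1·x5')')'
    = (x1'+x1')'
    = x1·x1
    = x1
Both reduce to x1, so they are equivalent.

Yes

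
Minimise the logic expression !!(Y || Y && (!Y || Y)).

!!(Y || Y && (!Y || Y))
= !!(Y || Y)   — complement / identity
= Y || Y   — double negation
= Y   — idempotence

Y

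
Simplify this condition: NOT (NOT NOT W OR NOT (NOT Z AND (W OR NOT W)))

NOT (NOT NOT W OR NOT (NOT Z AND (W OR NOT W)))
= NOT (NOT NOT W OR NOT NOT Z)   (complement / identity)
= NOT W AND NOT Z   (De Morgan)

NOT W AND NOT Z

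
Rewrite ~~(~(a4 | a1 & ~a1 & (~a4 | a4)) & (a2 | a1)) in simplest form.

~~(~(a4 | a1 & ~a1 & (~a4 | a4)) & (a2 | a1))
= ~~(~(a4 | a1 & ~a1) & (a2 | a1))
= ~(a4 | a1 & ~a1) & (a2 | a1)
= ~a4 & (a2 | a1)

~a4 & (a2 | a1)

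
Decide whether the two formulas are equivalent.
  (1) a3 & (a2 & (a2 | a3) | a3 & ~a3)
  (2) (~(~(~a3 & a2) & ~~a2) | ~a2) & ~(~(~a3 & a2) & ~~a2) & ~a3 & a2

E1: a3 & (a2 & (a2 | a3) | a3 & ~a3)
    = a3 & a2 & (a2 | a3)
    = a3 & a2
E2: (~(~(~a3 & a2) & ~~a2) | ~a2) & ~(~(~a3 & a2) & ~~a2) & ~a3 & a2
    = ~(~(~a3 & a2) & ~~a2) & ~a3 & a2
    = (~a3 & a2 | ~a2) & ~a3 & a2
    = ~a3 & a2
These differ: at a2=1, a3=0, E1 = 0 but E2 = 1.

No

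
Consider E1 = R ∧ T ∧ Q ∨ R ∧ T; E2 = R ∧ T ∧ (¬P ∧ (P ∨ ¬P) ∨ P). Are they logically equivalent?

E1: R ∧ T ∧ Q ∨ R ∧ T
    = R ∧ T   — absorption
E2: R ∧ T ∧ (¬P ∧ (P ∨ ¬P) ∨ P)
    = R ∧ T ∧ (¬P ∨ P)   — complement / identity
    = R ∧ T   — complement / identity
Both reduce to R ∧ T, so they are equivalent.

Yes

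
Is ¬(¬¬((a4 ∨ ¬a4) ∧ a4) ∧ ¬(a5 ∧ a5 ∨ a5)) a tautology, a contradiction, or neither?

¬(¬¬((a4 ∨ ¬a4) ∧ a4) ∧ ¬(a5 ∧ a5 ∨ a5))
= ¬(¬¬a4 ∧ ¬(a5 ∧ a5 ∨ a5))   (complement / identity)
= ¬a4 ∨ a5 ∧ a5 ∨ a5   (De Morgan)
= ¬a4 ∨ a5 ∨ a5   (idempotence)
= ¬a4 ∨ a5   (idempotence)
This depends on a4, a5, so it is not a constant.

neither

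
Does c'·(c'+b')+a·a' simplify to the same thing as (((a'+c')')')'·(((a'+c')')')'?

E1: c'·(c'+b')+a·a'
    = c'+a·a'
    = c'
E2: (((a'+c')')')'·(((a'+c')')')'
    = (((a'+c')')')'
    = (a'+c')'
    = a·c
These differ: at a=1, b=0, c=0, E1 = 1 but E2 = 0.

No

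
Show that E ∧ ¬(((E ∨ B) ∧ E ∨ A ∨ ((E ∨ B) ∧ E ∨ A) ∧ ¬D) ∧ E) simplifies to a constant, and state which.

E ∧ ¬(((E ∨ B) ∧ E ∨ A ∨ ((E ∨ B) ∧ E ∨ A) ∧ ¬D) ∧ E)
= E ∧ ¬(((E ∨ B) ∧ E ∨ A) ∧ E)   (absorption)
= E ∧ ¬((E ∨ A) ∧ E)   (absorption)
= E ∧ ¬E   (absorption)
= False   (complement)

False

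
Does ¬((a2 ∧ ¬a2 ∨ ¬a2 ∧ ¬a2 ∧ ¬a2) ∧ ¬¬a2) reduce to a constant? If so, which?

¬((a2 ∧ ¬a2 ∨ ¬a2 ∧ ¬a2 ∧ ¬a2) ∧ ¬¬a2)
= ¬((a2 ∧ ¬a2 ∨ ¬a2 ∧ ¬a2) ∧ ¬¬a2)
= ¬(¬a2 ∧ ¬¬a2)
= a2 ∨ ¬a2
= True

yes, True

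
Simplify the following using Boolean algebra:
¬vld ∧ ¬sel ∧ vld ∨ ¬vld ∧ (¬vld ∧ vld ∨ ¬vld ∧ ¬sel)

¬vld ∧ ¬sel ∧ vld ∨ ¬vld ∧ (¬vld ∧ vld ∨ ¬vld ∧ ¬sel)
= ¬vld ∧ ¬sel ∧ vld ∨ ¬vld ∧ ¬vld ∧ ¬sel   — complement / identity
= ¬vld ∧ ¬sel   — distribution

¬vld ∧ ¬sel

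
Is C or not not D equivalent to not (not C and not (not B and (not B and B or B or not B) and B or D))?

Yes

E1: C or not not D
    = C or D   [double negation]
E2: not (not C and not (not B and (not B and B or B or not B) and B or D))
    = not (not C and not (not B and (B or not B) and B or D))   [complement / identity]
    = not (not C and not (not B and B or D))   [complement / identity]
    = not (not C and not D)   [complement / identity]
    = C or D   [De Morgan]
Both reduce to C or D, so they are equivalent.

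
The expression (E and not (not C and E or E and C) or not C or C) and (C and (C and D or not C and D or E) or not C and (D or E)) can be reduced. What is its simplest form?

(E and not (not C and E or E and C) or not C or C) and (C and (C and D or not C and D or E) or not C and (D or E))
= (E and not E or not C or C) and (C and (C and D or not C and D or E) or not C and (D or E))   (distribution)
= (E and not E or not C or C) and (C and (D or E) or not C and (D or E))   (distribution)
= (E and not E or not C or C) and (D or E)   (distribution)
= (not C or C) and (D or E)   (complement / identity)
= D or E   (complement / identity)

D or E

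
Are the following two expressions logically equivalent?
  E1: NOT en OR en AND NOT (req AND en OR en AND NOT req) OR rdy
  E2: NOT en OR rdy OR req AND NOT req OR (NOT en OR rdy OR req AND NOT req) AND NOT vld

Yes

E1: NOT en OR en AND NOT (req AND en OR en AND NOT req) OR rdy
    = NOT en OR en AND NOT en OR rdy   [distribution]
    = NOT en OR rdy   [complement / identity]
E2: NOT en OR rdy OR req AND NOT req OR (NOT en OR rdy OR req AND NOT req) AND NOT vld
    = NOT en OR rdy OR req AND NOT req   [absorption]
    = NOT en OR rdy   [complement / identity]
Both reduce to NOT en OR rdy, so they are equivalent.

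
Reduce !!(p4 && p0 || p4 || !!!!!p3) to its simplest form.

!!(p4 && p0 || p4 || !!!!!p3)
= !!(p4 && p0 || p4 || !!!p3)   (double negation)
= p4 && p0 || p4 || !!!p3   (double negation)
= p4 || !!!p3   (absorption)
= p4 || !p3   (double negation)

p4 || !p3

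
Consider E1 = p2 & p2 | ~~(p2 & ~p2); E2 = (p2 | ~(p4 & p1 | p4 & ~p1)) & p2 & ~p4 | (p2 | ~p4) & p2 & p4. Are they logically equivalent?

Yes

E1: p2 & p2 | ~~(p2 & ~p2)
    = p2 & p2 | p2 & ~p2
    = (p2 | ~p2) & p2
    = p2
E2: (p2 | ~(p4 & p1 | p4 & ~p1)) & p2 & ~p4 | (p2 | ~p4) & p2 & p4
    = (p2 | ~p4) & p2 & ~p4 | (p2 | ~p4) & p2 & p4
    = (p2 | ~p4) & p2
    = p2
Both reduce to p2, so they are equivalent.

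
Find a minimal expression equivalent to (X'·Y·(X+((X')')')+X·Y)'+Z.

(X'·Y·(X+((X')')')+X·Y)'+Z
= (X'·Y·(X+X')+X·Y)'+Z
= (X'·Y+X·Y)'+Z
= Y'+Z

Y'+Z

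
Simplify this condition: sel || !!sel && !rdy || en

sel || !!sel && !rdy || en
= sel || sel && !rdy || en   (double negation)
= sel || en   (absorption)

sel || en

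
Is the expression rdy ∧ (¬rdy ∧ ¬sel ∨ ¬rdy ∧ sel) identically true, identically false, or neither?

rdy ∧ (¬rdy ∧ ¬sel ∨ ¬rdy ∧ sel)
= rdy ∧ ¬rdy   [distribution]
= False   [complement]

identically false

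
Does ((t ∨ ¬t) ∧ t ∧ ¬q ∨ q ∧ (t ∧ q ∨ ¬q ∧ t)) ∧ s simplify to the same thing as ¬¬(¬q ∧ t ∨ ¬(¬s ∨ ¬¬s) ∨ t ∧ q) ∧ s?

Yes

E1: ((t ∨ ¬t) ∧ t ∧ ¬q ∨ q ∧ (t ∧ q ∨ ¬q ∧ t)) ∧ s
    = ((t ∨ ¬t) ∧ t ∧ ¬q ∨ q ∧ t) ∧ s   [distribution]
    = (t ∧ ¬q ∨ q ∧ t) ∧ s   [complement / identity]
    = t ∧ s   [distribution]
E2: ¬¬(¬q ∧ t ∨ ¬(¬s ∨ ¬¬s) ∨ t ∧ q) ∧ s
    = ¬¬(¬q ∧ t ∨ s ∧ ¬s ∨ t ∧ q) ∧ s   [De Morgan]
    = (¬q ∧ t ∨ s ∧ ¬s ∨ t ∧ q) ∧ s   [double negation]
    = (¬q ∧ t ∨ t ∧ q) ∧ s   [complement / identity]
    = t ∧ s   [distribution]
Both reduce to t ∧ s, so they are equivalent.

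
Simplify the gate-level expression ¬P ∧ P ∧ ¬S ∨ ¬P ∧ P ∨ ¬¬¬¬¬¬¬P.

¬P

¬P ∧ P ∧ ¬S ∨ ¬P ∧ P ∨ ¬¬¬¬¬¬¬P
= ¬P ∧ P ∧ ¬S ∨ ¬P ∧ P ∨ ¬¬¬¬¬P   — double negation
= ¬P ∧ P ∨ ¬¬¬¬¬P   — absorption
= ¬¬¬¬¬P   — complement / identity
= ¬¬¬P   — double negation
= ¬P   — double negation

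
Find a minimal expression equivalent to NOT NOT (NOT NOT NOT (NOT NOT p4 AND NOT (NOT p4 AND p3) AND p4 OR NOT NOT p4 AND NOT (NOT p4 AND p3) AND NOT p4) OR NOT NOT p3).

NOT NOT (NOT NOT NOT (NOT NOT p4 AND NOT (NOT p4 AND p3) AND p4 OR NOT NOT p4 AND NOT (NOT p4 AND p3) AND NOT p4) OR NOT NOT p3)
= NOT NOT (NOT NOT NOT (NOT NOT p4 AND NOT (NOT p4 AND p3)) OR NOT NOT p3)   [distribution]
= NOT (NOT NOT (NOT NOT p4 AND NOT (NOT p4 AND p3)) AND NOT p3)   [De Morgan]
= NOT (NOT (NOT p4 OR NOT p4 AND p3) AND NOT p3)   [De Morgan]
= NOT (NOT NOT p4 AND NOT p3)   [absorption]
= NOT p4 OR p3   [De Morgan]

NOT p4 OR p3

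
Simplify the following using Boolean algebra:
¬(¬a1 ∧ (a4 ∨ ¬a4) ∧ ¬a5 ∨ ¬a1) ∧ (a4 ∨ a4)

a1 ∧ a4

¬(¬a1 ∧ (a4 ∨ ¬a4) ∧ ¬a5 ∨ ¬a1) ∧ (a4 ∨ a4)
= ¬(¬a1 ∧ ¬a5 ∨ ¬a1) ∧ (a4 ∨ a4)   [complement / identity]
= ¬¬a1 ∧ (a4 ∨ a4)   [absorption]
= a1 ∧ (a4 ∨ a4)   [double negation]
= a1 ∧ a4   [idempotence]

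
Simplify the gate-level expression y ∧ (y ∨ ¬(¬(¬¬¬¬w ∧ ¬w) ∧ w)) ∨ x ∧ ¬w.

y ∨ x ∧ ¬w

y ∧ (y ∨ ¬(¬(¬¬¬¬w ∧ ¬w) ∧ w)) ∨ x ∧ ¬w
= y ∧ (y ∨ ¬(¬(¬¬w ∧ ¬w) ∧ w)) ∨ x ∧ ¬w   [double negation]
= y ∧ (y ∨ ¬((¬w ∨ w) ∧ w)) ∨ x ∧ ¬w   [De Morgan]
= y ∧ (y ∨ ¬w) ∨ x ∧ ¬w   [complement / identity]
= y ∨ x ∧ ¬w   [absorption]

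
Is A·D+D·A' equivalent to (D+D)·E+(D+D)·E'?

Yes

E1: A·D+D·A'
    = D
E2: (D+D)·E+(D+D)·E'
    = D+D
    = D
Both reduce to D, so they are equivalent.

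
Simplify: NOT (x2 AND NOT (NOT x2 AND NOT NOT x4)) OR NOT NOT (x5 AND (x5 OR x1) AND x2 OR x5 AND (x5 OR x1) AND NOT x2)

NOT (x2 AND NOT (NOT x2 AND NOT NOT x4)) OR NOT NOT (x5 AND (x5 OR x1) AND x2 OR x5 AND (x5 OR x1) AND NOT x2)
= NOT (x2 AND (x2 OR NOT x4)) OR NOT NOT (x5 AND (x5 OR x1) AND x2 OR x5 AND (x5 OR x1) AND NOT x2)   — De Morgan
= NOT (x2 AND (x2 OR NOT x4)) OR NOT NOT (x5 AND (x5 OR x1))   — distribution
= NOT (x2 AND (x2 OR NOT x4)) OR NOT NOT x5   — absorption
= NOT x2 OR NOT NOT x5   — absorption
= NOT x2 OR x5   — double negation

NOT x2 OR x5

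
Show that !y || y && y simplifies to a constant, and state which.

!y || y && y
= !y || y
= true

true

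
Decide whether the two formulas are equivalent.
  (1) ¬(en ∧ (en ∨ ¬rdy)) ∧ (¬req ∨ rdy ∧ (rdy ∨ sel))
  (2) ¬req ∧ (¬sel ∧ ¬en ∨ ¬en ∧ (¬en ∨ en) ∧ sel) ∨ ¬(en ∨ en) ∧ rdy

Yes

E1: ¬(en ∧ (en ∨ ¬rdy)) ∧ (¬req ∨ rdy ∧ (rdy ∨ sel))
    = ¬en ∧ (¬req ∨ rdy ∧ (rdy ∨ sel))   (absorption)
    = ¬en ∧ (¬req ∨ rdy)   (absorption)
E2: ¬req ∧ (¬sel ∧ ¬en ∨ ¬en ∧ (¬en ∨ en) ∧ sel) ∨ ¬(en ∨ en) ∧ rdy
    = ¬req ∧ (¬sel ∧ ¬en ∨ ¬en ∧ sel) ∨ ¬(en ∨ en) ∧ rdy   (complement / identity)
    = ¬req ∧ ¬en ∨ ¬(en ∨ en) ∧ rdy   (distribution)
    = ¬req ∧ ¬en ∨ ¬en ∧ rdy   (idempotence)
    = ¬en ∧ (¬req ∨ rdy)   (distribution)
Both reduce to ¬en ∧ (¬req ∨ rdy), so they are equivalent.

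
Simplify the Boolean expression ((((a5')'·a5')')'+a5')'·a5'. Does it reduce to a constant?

((((a5')'·a5')')'+a5')'·a5'
= ((a5')'·a5')'·a5·a5'   — De Morgan
= (a5'+a5)·a5·a5'   — De Morgan
= a5·a5'   — complement / identity
= 0   — complement

0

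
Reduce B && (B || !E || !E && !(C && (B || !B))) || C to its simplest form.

B || C

B && (B || !E || !E && !(C && (B || !B))) || C
= B && (B || !E || !E && !C) || C
= B && (B || !E) || C
= B || C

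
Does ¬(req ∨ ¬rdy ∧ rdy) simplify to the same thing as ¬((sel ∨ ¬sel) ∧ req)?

E1: ¬(req ∨ ¬rdy ∧ rdy)
    = ¬req   — complement / identity
E2: ¬((sel ∨ ¬sel) ∧ req)
    = ¬req   — complement / identity
Both reduce to ¬req, so they are equivalent.

Yes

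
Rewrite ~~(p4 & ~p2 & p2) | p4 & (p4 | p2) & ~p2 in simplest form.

p4 & ~p2

~~(p4 & ~p2 & p2) | p4 & (p4 | p2) & ~p2
= ~~(p4 & ~p2 & p2) | p4 & ~p2
= p4 & ~p2 & p2 | p4 & ~p2
= p4 & ~p2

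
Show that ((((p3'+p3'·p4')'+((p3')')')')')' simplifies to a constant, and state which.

0

((((p3'+p3'·p4')'+((p3')')')')')'
= ((((p3'+p3'·p4')'+p3')')')'
= ((p3'+p3'·p4')'+p3')'
= ((p3')'+p3')'
= p3'·p3
= 0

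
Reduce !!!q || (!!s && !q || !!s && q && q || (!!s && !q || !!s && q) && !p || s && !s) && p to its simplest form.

!q || s && p

!!!q || (!!s && !q || !!s && q && q || (!!s && !q || !!s && q) && !p || s && !s) && p
= !!!q || (!!s && !q || !!s && q || (!!s && !q || !!s && q) && !p || s && !s) && p   [idempotence]
= !!!q || (!!s && !q || !!s && q || s && !s) && p   [absorption]
= !!!q || (!!s && !q || !!s && q) && p   [complement / identity]
= !!!q || !!s && p   [distribution]
= !q || !!s && p   [double negation]
= !q || s && p   [double negation]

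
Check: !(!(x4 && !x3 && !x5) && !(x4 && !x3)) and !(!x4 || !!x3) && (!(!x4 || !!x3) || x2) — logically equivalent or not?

E1: !(!(x4 && !x3 && !x5) && !(x4 && !x3))
    = x4 && !x3 && !x5 || x4 && !x3   [De Morgan]
    = x4 && !x3   [absorption]
E2: !(!x4 || !!x3) && (!(!x4 || !!x3) || x2)
    = !(!x4 || !!x3)   [absorption]
    = x4 && !x3   [De Morgan]
Both reduce to x4 && !x3, so they are equivalent.

Yes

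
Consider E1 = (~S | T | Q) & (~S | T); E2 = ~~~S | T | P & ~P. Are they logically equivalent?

Yes

E1: (~S | T | Q) & (~S | T)
    = ~S | T   — absorption
E2: ~~~S | T | P & ~P
    = ~~~S | T   — complement / identity
    = ~S | T   — double negation
Both reduce to ~S | T, so they are equivalent.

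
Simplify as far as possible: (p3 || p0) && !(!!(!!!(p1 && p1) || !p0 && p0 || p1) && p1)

(p3 || p0) && !p1

(p3 || p0) && !(!!(!!!(p1 && p1) || !p0 && p0 || p1) && p1)
= (p3 || p0) && !(!!(!(p1 && p1) || !p0 && p0 || p1) && p1)   (double negation)
= (p3 || p0) && !(!!(!p1 || !p0 && p0 || p1) && p1)   (idempotence)
= (p3 || p0) && !((!p1 || !p0 && p0 || p1) && p1)   (double negation)
= (p3 || p0) && !((!p1 || p1) && p1)   (complement / identity)
= (p3 || p0) && !p1   (complement / identity)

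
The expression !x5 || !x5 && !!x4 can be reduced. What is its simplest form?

!x5

!x5 || !x5 && !!x4
= !x5 || !x5 && x4   — double negation
= !x5   — absorption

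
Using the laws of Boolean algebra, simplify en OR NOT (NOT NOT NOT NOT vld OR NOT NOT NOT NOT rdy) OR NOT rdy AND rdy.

en OR NOT vld AND NOT rdy

en OR NOT (NOT NOT NOT NOT vld OR NOT NOT NOT NOT rdy) OR NOT rdy AND rdy
= en OR NOT NOT NOT vld AND NOT NOT NOT rdy OR NOT rdy AND rdy   (De Morgan)
= en OR NOT NOT NOT vld AND NOT rdy OR NOT rdy AND rdy   (double negation)
= en OR NOT vld AND NOT rdy OR NOT rdy AND rdy   (double negation)
= en OR NOT vld AND NOT rdy   (complement / identity)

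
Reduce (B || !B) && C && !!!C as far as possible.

false

(B || !B) && C && !!!C
= C && !!!C   — complement / identity
= C && !C   — double negation
= false   — complement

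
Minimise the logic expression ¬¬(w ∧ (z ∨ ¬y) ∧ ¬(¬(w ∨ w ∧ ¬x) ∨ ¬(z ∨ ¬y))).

¬¬(w ∧ (z ∨ ¬y) ∧ ¬(¬(w ∨ w ∧ ¬x) ∨ ¬(z ∨ ¬y)))
= ¬¬(w ∧ (z ∨ ¬y) ∧ ¬(¬w ∨ ¬(z ∨ ¬y)))   — absorption
= ¬¬(w ∧ (z ∨ ¬y) ∧ w ∧ (z ∨ ¬y))   — De Morgan
= ¬¬(w ∧ (z ∨ ¬y))   — idempotence
= w ∧ (z ∨ ¬y)   — double negation

w ∧ (z ∨ ¬y)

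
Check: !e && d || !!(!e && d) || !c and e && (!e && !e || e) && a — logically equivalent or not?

E1: !e && d || !!(!e && d) || !c
    = !e && d || !e && d || !c   — double negation
    = !e && d || !c   — idempotence
E2: e && (!e && !e || e) && a
    = e && (!e || e) && a   — idempotence
    = e && a   — complement / identity
These differ: at a=0, c=0, d=1, e=0, E1 = 1 but E2 = 0.

No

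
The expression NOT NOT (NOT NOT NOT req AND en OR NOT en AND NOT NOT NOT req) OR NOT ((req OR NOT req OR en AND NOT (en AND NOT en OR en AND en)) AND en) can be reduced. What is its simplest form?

NOT req OR NOT en

NOT NOT (NOT NOT NOT req AND en OR NOT en AND NOT NOT NOT req) OR NOT ((req OR NOT req OR en AND NOT (en AND NOT en OR en AND en)) AND en)
= NOT NOT NOT NOT NOT req OR NOT ((req OR NOT req OR en AND NOT (en AND NOT en OR en AND en)) AND en)   [distribution]
= NOT NOT NOT req OR NOT ((req OR NOT req OR en AND NOT (en AND NOT en OR en AND en)) AND en)   [double negation]
= NOT NOT NOT req OR NOT ((req OR NOT req OR en AND NOT en) AND en)   [distribution]
= NOT NOT NOT req OR NOT ((req OR NOT req) AND en)   [complement / identity]
= NOT NOT NOT req OR NOT en   [complement / identity]
= NOT req OR NOT en   [double negation]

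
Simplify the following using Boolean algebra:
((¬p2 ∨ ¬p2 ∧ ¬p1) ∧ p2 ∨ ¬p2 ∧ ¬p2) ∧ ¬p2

¬p2

((¬p2 ∨ ¬p2 ∧ ¬p1) ∧ p2 ∨ ¬p2 ∧ ¬p2) ∧ ¬p2
= (¬p2 ∧ p2 ∨ ¬p2 ∧ ¬p2) ∧ ¬p2
= ¬p2 ∧ ¬p2
= ¬p2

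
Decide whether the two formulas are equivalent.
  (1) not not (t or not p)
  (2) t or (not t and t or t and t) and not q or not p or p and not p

Yes

E1: not not (t or not p)
    = t or not p
E2: t or (not t and t or t and t) and not q or not p or p and not p
    = t or t and not q or not p or p and not p
    = t or not p or p and not p
    = t or not p
Both reduce to t or not p, so they are equivalent.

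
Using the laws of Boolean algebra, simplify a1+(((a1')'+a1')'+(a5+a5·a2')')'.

a1+(((a1')'+a1')'+(a5+a5·a2')')'
= a1+((a1+a1')'+(a5+a5·a2')')'   (double negation)
= a1+(a1+a1')·(a5+a5·a2')   (De Morgan)
= a1+(a1+a1')·a5   (absorption)
= a1+a5   (complement / identity)

a1+a5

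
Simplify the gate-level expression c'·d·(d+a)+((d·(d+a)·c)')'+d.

d

c'·d·(d+a)+((d·(d+a)·c)')'+d
= c'·d·(d+a)+d·(d+a)·c+d   (double negation)
= d·(d+a)+d   (distribution)
= d+d   (absorption)
= d   (idempotence)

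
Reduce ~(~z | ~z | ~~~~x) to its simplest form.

z & ~x

~(~z | ~z | ~~~~x)
= ~(~z | ~~~~x)   — idempotence
= z & ~~~x   — De Morgan
= z & ~x   — double negation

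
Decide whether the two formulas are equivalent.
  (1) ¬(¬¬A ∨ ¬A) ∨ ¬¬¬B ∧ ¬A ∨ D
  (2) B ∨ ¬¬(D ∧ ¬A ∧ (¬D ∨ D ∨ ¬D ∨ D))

E1: ¬(¬¬A ∨ ¬A) ∨ ¬¬¬B ∧ ¬A ∨ D
    = ¬(¬¬A ∨ ¬A) ∨ ¬B ∧ ¬A ∨ D   [double negation]
    = ¬A ∧ A ∨ ¬B ∧ ¬A ∨ D   [De Morgan]
    = ¬B ∧ ¬A ∨ D   [complement / identity]
E2: B ∨ ¬¬(D ∧ ¬A ∧ (¬D ∨ D ∨ ¬D ∨ D))
    = B ∨ ¬¬(D ∧ ¬A ∧ (¬D ∨ D))   [idempotence]
    = B ∨ D ∧ ¬A ∧ (¬D ∨ D)   [double negation]
    = B ∨ D ∧ ¬A   [complement / identity]
These differ: at A=1, B=0, D=1, E1 = 1 but E2 = 0.

No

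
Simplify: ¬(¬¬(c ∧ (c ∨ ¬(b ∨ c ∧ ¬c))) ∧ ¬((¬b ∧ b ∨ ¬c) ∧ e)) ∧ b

¬(¬¬(c ∧ (c ∨ ¬(b ∨ c ∧ ¬c))) ∧ ¬((¬b ∧ b ∨ ¬c) ∧ e)) ∧ b
= (¬(c ∧ (c ∨ ¬(b ∨ c ∧ ¬c))) ∨ (¬b ∧ b ∨ ¬c) ∧ e) ∧ b   — De Morgan
= (¬(c ∧ (c ∨ ¬b)) ∨ (¬b ∧ b ∨ ¬c) ∧ e) ∧ b   — complement / identity
= (¬(c ∧ (c ∨ ¬b)) ∨ ¬c ∧ e) ∧ b   — complement / identity
= (¬c ∨ ¬c ∧ e) ∧ b   — absorption
= ¬c ∧ b   — absorption

¬c ∧ b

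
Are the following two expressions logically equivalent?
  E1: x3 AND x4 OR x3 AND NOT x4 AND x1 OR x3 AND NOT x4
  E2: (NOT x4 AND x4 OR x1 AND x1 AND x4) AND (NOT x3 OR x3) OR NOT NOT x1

E1: x3 AND x4 OR x3 AND NOT x4 AND x1 OR x3 AND NOT x4
    = x3 AND x4 OR x3 AND NOT x4   — absorption
    = x3   — distribution
E2: (NOT x4 AND x4 OR x1 AND x1 AND x4) AND (NOT x3 OR x3) OR NOT NOT x1
    = NOT x4 AND x4 OR x1 AND x1 AND x4 OR NOT NOT x1   — complement / identity
    = x1 AND x1 AND x4 OR NOT NOT x1   — complement / identity
    = x1 AND x4 OR NOT NOT x1   — idempotence
    = x1 AND x4 OR x1   — double negation
    = x1   — absorption
These differ: at x1=1, x3=0, x4=0, E1 = 0 but E2 = 1.

No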